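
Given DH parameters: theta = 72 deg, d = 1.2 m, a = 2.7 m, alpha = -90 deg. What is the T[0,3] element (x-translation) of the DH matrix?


T[0,3] = a * cos(theta)
= 2.7 * cos(72 deg)
= 2.7 * 0.309
= 0.8343


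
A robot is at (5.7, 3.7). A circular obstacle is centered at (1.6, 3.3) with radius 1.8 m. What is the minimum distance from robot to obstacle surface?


center_dist = sqrt((5.7-1.6)^2 + (3.7-3.3)^2)
= sqrt(16.81 + 0.16)
= 4.1195
min_dist = center_dist - radius = 4.1195 - 1.8 = 2.3195 m


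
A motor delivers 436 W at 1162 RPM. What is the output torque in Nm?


omega = 1162 * 2*pi/60 = 121.6844 rad/s
tau = P / omega = 436 / 121.6844
= 3.583 Nm


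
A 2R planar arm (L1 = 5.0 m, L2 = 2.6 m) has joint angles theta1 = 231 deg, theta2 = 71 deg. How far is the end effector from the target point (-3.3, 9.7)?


End effector via forward kinematics:
x = L1*cos(t1) + L2*cos(t1+t2) = -1.7688
y = L1*sin(t1) + L2*sin(t1+t2) = -6.0907
Distance to target:
d = sqrt((-3.3 - -1.7688)^2 + (9.7 - -6.0907)^2)
= sqrt(2.3445 + 249.3448)
= 15.8647 m


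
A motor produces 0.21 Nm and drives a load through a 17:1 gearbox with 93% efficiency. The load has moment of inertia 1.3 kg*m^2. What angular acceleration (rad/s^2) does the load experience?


tau_out = tau_motor * N * eta
= 0.21 * 17 * 0.93 = 3.3201 Nm
alpha = tau_out / I = 3.3201 / 1.3
= 2.5539 rad/s^2


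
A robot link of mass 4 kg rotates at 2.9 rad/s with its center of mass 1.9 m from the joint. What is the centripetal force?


F = m * omega^2 * r
= 4 * 2.9^2 * 1.9
= 4 * 8.41 * 1.9
= 63.916 N


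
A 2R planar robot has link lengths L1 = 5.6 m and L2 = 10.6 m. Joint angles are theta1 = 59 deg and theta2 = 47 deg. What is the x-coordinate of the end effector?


Convert angles to radians: theta1 = 1.0297, theta2 = 0.8203
x = L1*cos(theta1) + L2*cos(theta1+theta2)
x = 2.8842 + -2.9218
x = -0.0375


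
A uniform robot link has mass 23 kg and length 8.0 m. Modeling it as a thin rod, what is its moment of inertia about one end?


I = (1/3) * m * L^2
= (1/3) * 23 * 8.0^2
= 0.333333 * 23 * 64.0
= 490.6667 kg*m^2


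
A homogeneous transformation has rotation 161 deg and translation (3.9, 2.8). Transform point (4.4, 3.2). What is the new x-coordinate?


x' = cos(theta)*px - sin(theta)*py + tx
= -0.9455*4.4 - 0.3256*3.2 + 3.9
= -1.3021


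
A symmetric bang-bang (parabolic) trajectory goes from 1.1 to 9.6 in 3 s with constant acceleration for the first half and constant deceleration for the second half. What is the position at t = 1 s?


Symmetric rest-to-rest: each phase covers (pf-p0)/2 in time T/2. 0.5*a*(T/2)^2 = (pf-p0)/2 => a = 4*(pf-p0)/T^2
a = 4*(9.6-1.1)/3^2 = 3.7778
t = 1 is in the acceleration phase (t <= T/2).
p = p0 + 0.5*a*t^2 = 1.1 + 0.5*3.7778*1^2
= 2.9889


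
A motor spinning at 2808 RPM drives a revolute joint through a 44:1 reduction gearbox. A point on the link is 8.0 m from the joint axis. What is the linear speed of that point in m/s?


omega_motor = 2808 * 2*pi/60 = 294.0531 rad/s
omega_joint = omega_motor / 44 = 6.683 rad/s
v = omega_joint * r = 6.683 * 8.0
= 53.4642 m/s


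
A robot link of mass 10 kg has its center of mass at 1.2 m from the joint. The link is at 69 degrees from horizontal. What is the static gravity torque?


tau = m*g*L*cos(angle)
= 10 * 9.81 * 1.2 * cos(69 deg)
= 10 * 9.81 * 1.2 * 0.3584
= 42.1871 Nm


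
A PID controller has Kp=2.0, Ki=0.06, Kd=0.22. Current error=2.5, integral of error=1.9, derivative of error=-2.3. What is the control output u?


u = Kp*e + Ki*int(e) + Kd*de/dt
= 2.0*2.5 + 0.06*1.9 + 0.22*(-2.3)
= 5.0 + 0.114 + -0.506
= 4.608


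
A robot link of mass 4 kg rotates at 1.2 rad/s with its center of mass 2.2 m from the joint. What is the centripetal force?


F = m * omega^2 * r
= 4 * 1.2^2 * 2.2
= 4 * 1.44 * 2.2
= 12.672 N


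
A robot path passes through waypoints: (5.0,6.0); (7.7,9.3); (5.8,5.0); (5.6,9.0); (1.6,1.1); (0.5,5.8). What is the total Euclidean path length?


Segment lengths:
  seg1 = sqrt((2.7)^2 + (3.3)^2) = 4.2638
  seg2 = sqrt((-1.9)^2 + (-4.3)^2) = 4.7011
  seg3 = sqrt((-0.2)^2 + (4.0)^2) = 4.005
  seg4 = sqrt((-4.0)^2 + (-7.9)^2) = 8.8549
  seg5 = sqrt((-1.1)^2 + (4.7)^2) = 4.827
Total = 26.6518


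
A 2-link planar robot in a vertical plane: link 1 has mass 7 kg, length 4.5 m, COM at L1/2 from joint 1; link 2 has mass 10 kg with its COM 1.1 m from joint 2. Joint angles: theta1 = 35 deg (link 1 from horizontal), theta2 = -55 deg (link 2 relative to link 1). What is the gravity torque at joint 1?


Horizontal distance from joint 1 to link-1 COM:
  x_c1 = (L1/2)*cos(t1) = 2.25 * 0.8192 = 1.8431 m
Horizontal distance from joint 1 to link-2 COM:
  x_c2 = L1*cos(t1) + Lc2*cos(t1+t2)
       = 4.5*0.8192 + 1.1*0.9397 = 4.7198 m
tau1 = m1*g*x_c1 + m2*g*x_c2
     = 7*9.81*1.8431 + 10*9.81*4.7198
     = 126.5651 + 463.0169
     = 589.582 Nm


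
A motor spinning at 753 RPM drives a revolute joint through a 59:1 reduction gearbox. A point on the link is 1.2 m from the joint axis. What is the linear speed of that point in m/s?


omega_motor = 753 * 2*pi/60 = 78.854 rad/s
omega_joint = omega_motor / 59 = 1.3365 rad/s
v = omega_joint * r = 1.3365 * 1.2
= 1.6038 m/s


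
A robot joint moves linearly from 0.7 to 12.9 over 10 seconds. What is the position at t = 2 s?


s = t/T = 2/10 = 0.2
p(t) = p0 + (pf-p0)*s
= 0.7 + (12.9 - 0.7) * 0.2
= 3.14


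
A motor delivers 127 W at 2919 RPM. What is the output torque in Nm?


omega = 2919 * 2*pi/60 = 305.677 rad/s
tau = P / omega = 127 / 305.677
= 0.4155 Nm


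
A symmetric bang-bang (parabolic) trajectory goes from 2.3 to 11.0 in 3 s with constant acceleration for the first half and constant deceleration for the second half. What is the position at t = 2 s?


Symmetric rest-to-rest: each phase covers (pf-p0)/2 in time T/2. 0.5*a*(T/2)^2 = (pf-p0)/2 => a = 4*(pf-p0)/T^2
a = 4*(11.0-2.3)/3^2 = 3.8667
t = 2 is in the deceleration phase (t > T/2).
p = pf - 0.5*a*(T-t)^2 = 11.0 - 0.5*3.8667*1^2
= 9.0667


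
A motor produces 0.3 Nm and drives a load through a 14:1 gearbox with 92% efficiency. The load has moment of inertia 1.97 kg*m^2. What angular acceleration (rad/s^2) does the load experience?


tau_out = tau_motor * N * eta
= 0.3 * 14 * 0.92 = 3.864 Nm
alpha = tau_out / I = 3.864 / 1.97
= 1.9614 rad/s^2


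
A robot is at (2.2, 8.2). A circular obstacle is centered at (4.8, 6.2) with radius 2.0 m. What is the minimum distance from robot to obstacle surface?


center_dist = sqrt((2.2-4.8)^2 + (8.2-6.2)^2)
= sqrt(6.76 + 4.0)
= 3.2802
min_dist = center_dist - radius = 3.2802 - 2.0 = 1.2802 m


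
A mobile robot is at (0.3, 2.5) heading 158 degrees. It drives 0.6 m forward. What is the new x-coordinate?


x_new = x0 + d*cos(theta)
= 0.3 + 0.6*cos(158)
= 0.3 + -0.5563
= -0.2563


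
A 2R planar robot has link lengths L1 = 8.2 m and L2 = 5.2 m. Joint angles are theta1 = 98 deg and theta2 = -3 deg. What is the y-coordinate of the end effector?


Convert angles to radians: theta1 = 1.7104, theta2 = -0.0524
y = L1*sin(theta1) + L2*sin(theta1+theta2)
y = 8.1202 + 5.1802
y = 13.3004


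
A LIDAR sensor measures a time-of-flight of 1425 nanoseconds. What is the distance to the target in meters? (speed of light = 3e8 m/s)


tof = 1425 ns = 1.425e-06 s
dist = c * tof / 2
= 3e8 * 1.425e-06 / 2
= 213.75 m


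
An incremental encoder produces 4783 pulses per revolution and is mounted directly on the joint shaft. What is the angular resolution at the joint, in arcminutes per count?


counts per rev = 4783
resolution = 360*60 / 4783
= 4.516 arcmin/count


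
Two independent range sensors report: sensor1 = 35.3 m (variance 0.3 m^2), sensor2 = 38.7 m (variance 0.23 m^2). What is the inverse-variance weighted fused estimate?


w1 = (1/var1) / (1/var1 + 1/var2)
   = 3.3333 / (3.3333 + 4.3478) = 0.434
w2 = 1 - w1 = 0.566
fused = w1*s1 + w2*s2 = 15.3189 + 21.9057
= 37.2245 m


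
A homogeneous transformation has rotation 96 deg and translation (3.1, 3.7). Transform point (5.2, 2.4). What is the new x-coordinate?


x' = cos(theta)*px - sin(theta)*py + tx
= -0.1045*5.2 - 0.9945*2.4 + 3.1
= 0.1696


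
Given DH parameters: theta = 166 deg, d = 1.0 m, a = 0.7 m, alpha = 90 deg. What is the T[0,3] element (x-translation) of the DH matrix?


T[0,3] = a * cos(theta)
= 0.7 * cos(166 deg)
= 0.7 * -0.9703
= -0.6792


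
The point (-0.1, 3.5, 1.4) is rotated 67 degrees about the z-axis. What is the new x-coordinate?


Rotation about z-axis: x' = x*cos(theta) - y*sin(theta)
= -0.1 * 0.3907 - 3.5 * 0.9205
= -3.2608


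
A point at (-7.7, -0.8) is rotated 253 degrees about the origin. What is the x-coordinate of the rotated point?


x' = x*cos(theta) - y*sin(theta)
cos(253 deg) = -0.2924, sin(253 deg) = -0.9563
x' = -7.7 * -0.2924 - -0.8 * -0.9563
= 2.2513 - 0.765
= 1.4862


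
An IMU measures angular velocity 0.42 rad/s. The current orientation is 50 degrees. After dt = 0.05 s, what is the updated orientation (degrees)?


delta_theta = w * dt = 0.42 * 0.05 = 0.021 rad
= 1.2032 deg
theta_new = 50 + 1.2032 = 51.2032 deg


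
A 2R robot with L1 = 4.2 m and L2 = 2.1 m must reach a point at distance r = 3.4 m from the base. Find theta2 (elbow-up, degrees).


cos(theta2) = (r^2 - L1^2 - L2^2) / (2*L1*L2)
cos(theta2) = (11.56 - 17.64 - 4.41) / 17.64
cos(theta2) = -0.594671
theta2 = 126.4892 degrees


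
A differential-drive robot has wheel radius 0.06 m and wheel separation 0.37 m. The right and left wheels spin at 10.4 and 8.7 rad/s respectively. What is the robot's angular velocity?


vR = r*wR = 0.06*10.4 = 0.624 m/s
vL = r*wL = 0.06*8.7 = 0.522 m/s
v = (vR+vL)/2 = 0.573 m/s
omega = (vR-vL)/L = 0.2757 rad/s
angular velocity = 0.2757 rad/s


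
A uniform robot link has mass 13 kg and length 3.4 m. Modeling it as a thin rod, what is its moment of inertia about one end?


I = (1/3) * m * L^2
= (1/3) * 13 * 3.4^2
= 0.333333 * 13 * 11.56
= 50.0933 kg*m^2


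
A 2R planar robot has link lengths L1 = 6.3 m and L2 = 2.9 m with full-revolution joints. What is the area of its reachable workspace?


r_max = L1 + L2 = 9.2 m
r_min = |L1 - L2| = 3.4 m
Area = pi*(r_max^2 - r_min^2)
= pi*(84.64 - 11.56)
= pi * 73.08
= 229.5876 m^2


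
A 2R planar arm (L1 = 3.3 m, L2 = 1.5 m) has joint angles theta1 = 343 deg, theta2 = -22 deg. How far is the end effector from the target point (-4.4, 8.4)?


End effector via forward kinematics:
x = L1*cos(t1) + L2*cos(t1+t2) = 4.3215
y = L1*sin(t1) + L2*sin(t1+t2) = -1.9088
Distance to target:
d = sqrt((-4.4 - 4.3215)^2 + (8.4 - -1.9088)^2)
= sqrt(76.065 + 106.2715)
= 13.5032 m


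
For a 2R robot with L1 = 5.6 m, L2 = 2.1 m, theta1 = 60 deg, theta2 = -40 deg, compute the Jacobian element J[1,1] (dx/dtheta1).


J[1,1] = -L1*sin(t1) - L2*sin(t1+t2)
= -5.6*sin(60) - 2.1*sin(20)
= -5.568


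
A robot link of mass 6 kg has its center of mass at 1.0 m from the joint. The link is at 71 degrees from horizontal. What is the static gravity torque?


tau = m*g*L*cos(angle)
= 6 * 9.81 * 1.0 * cos(71 deg)
= 6 * 9.81 * 1.0 * 0.3256
= 19.1629 Nm


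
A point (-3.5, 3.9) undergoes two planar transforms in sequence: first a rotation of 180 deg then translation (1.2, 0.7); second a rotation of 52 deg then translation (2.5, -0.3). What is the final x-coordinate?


After transform 1:
x1 = cos(180)*-3.5 - sin(180)*3.9 + 1.2 = 4.7
y1 = sin(180)*-3.5 + cos(180)*3.9 + 0.7 = -3.2
After transform 2:
x2 = cos(52)*4.7 - sin(52)*-3.2 + 2.5
= 7.9152


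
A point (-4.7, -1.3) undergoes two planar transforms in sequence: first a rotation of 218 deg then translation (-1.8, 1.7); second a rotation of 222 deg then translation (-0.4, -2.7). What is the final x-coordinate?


After transform 1:
x1 = cos(218)*-4.7 - sin(218)*-1.3 + -1.8 = 1.1033
y1 = sin(218)*-4.7 + cos(218)*-1.3 + 1.7 = 5.618
After transform 2:
x2 = cos(222)*1.1033 - sin(222)*5.618 + -0.4
= 2.5393


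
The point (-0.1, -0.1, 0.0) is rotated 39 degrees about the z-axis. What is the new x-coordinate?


Rotation about z-axis: x' = x*cos(theta) - y*sin(theta)
= -0.1 * 0.7771 - -0.1 * 0.6293
= -0.0148


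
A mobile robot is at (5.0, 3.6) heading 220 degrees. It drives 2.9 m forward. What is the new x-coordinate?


x_new = x0 + d*cos(theta)
= 5.0 + 2.9*cos(220)
= 5.0 + -2.2215
= 2.7785


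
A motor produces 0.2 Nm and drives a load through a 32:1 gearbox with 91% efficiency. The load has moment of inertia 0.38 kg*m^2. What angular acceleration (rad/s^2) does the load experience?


tau_out = tau_motor * N * eta
= 0.2 * 32 * 0.91 = 5.824 Nm
alpha = tau_out / I = 5.824 / 0.38
= 15.3263 rad/s^2


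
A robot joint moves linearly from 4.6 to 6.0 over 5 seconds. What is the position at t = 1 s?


s = t/T = 1/5 = 0.2
p(t) = p0 + (pf-p0)*s
= 4.6 + (6.0 - 4.6) * 0.2
= 4.88


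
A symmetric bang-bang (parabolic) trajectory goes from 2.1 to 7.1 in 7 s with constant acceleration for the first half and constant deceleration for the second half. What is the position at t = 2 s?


Symmetric rest-to-rest: each phase covers (pf-p0)/2 in time T/2. 0.5*a*(T/2)^2 = (pf-p0)/2 => a = 4*(pf-p0)/T^2
a = 4*(7.1-2.1)/7^2 = 0.4082
t = 2 is in the acceleration phase (t <= T/2).
p = p0 + 0.5*a*t^2 = 2.1 + 0.5*0.4082*2^2
= 2.9163


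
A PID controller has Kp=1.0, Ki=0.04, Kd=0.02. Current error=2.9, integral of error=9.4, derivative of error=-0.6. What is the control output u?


u = Kp*e + Ki*int(e) + Kd*de/dt
= 1.0*2.9 + 0.04*9.4 + 0.02*(-0.6)
= 2.9 + 0.376 + -0.012
= 3.264


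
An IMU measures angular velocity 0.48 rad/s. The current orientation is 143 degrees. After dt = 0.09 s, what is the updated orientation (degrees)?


delta_theta = w * dt = 0.48 * 0.09 = 0.0432 rad
= 2.4752 deg
theta_new = 143 + 2.4752 = 145.4752 deg


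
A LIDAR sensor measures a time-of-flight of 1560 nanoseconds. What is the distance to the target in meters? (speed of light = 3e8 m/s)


tof = 1560 ns = 1.56e-06 s
dist = c * tof / 2
= 3e8 * 1.56e-06 / 2
= 234.0 m


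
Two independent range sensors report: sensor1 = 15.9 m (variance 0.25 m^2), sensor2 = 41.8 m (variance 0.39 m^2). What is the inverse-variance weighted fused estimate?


w1 = (1/var1) / (1/var1 + 1/var2)
   = 4.0 / (4.0 + 2.5641) = 0.6094
w2 = 1 - w1 = 0.3906
fused = w1*s1 + w2*s2 = 9.6891 + 16.3281
= 26.0172 m


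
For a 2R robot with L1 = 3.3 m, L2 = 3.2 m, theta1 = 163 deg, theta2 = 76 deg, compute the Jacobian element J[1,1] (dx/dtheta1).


J[1,1] = -L1*sin(t1) - L2*sin(t1+t2)
= -3.3*sin(163) - 3.2*sin(239)
= 1.7781


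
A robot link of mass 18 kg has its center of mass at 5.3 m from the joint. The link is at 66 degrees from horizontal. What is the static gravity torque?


tau = m*g*L*cos(angle)
= 18 * 9.81 * 5.3 * cos(66 deg)
= 18 * 9.81 * 5.3 * 0.4067
= 380.6542 Nm


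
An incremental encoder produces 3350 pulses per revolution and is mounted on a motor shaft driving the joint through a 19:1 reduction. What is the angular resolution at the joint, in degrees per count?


counts per rev = 3350
effective counts at joint = 3350 * 19 = 63650
resolution = 360 / 63650
= 0.0057 deg/count


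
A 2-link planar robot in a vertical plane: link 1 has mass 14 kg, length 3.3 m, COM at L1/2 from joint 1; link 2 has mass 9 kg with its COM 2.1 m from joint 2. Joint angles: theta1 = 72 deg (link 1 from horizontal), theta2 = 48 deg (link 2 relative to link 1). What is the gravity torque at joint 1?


Horizontal distance from joint 1 to link-1 COM:
  x_c1 = (L1/2)*cos(t1) = 1.65 * 0.309 = 0.5099 m
Horizontal distance from joint 1 to link-2 COM:
  x_c2 = L1*cos(t1) + Lc2*cos(t1+t2)
       = 3.3*0.309 + 2.1*-0.5 = -0.0302 m
tau1 = m1*g*x_c1 + m2*g*x_c2
     = 14*9.81*0.5099 + 9*9.81*-0.0302
     = 70.0267 + -2.6702
     = 67.3564 Nm


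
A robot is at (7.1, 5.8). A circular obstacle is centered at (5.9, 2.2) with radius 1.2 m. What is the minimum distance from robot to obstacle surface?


center_dist = sqrt((7.1-5.9)^2 + (5.8-2.2)^2)
= sqrt(1.44 + 12.96)
= 3.7947
min_dist = center_dist - radius = 3.7947 - 1.2 = 2.5947 m


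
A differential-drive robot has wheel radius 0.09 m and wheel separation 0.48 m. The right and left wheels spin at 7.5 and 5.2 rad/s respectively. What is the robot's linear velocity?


vR = r*wR = 0.09*7.5 = 0.675 m/s
vL = r*wL = 0.09*5.2 = 0.468 m/s
v = (vR+vL)/2 = 0.5715 m/s
omega = (vR-vL)/L = 0.4312 rad/s
linear velocity = 0.5715 m/s


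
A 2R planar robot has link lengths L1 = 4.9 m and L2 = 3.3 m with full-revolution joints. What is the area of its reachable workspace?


r_max = L1 + L2 = 8.2 m
r_min = |L1 - L2| = 1.6 m
Area = pi*(r_max^2 - r_min^2)
= pi*(67.24 - 2.56)
= pi * 64.68
= 203.1982 m^2


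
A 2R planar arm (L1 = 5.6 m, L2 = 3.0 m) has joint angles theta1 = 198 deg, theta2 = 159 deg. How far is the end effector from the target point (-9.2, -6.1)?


End effector via forward kinematics:
x = L1*cos(t1) + L2*cos(t1+t2) = -2.33
y = L1*sin(t1) + L2*sin(t1+t2) = -1.8875
Distance to target:
d = sqrt((-9.2 - -2.33)^2 + (-6.1 - -1.8875)^2)
= sqrt(47.1965 + 17.7451)
= 8.0586 m


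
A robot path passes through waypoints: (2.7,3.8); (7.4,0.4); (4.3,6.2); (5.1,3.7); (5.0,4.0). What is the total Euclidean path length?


Segment lengths:
  seg1 = sqrt((4.7)^2 + (-3.4)^2) = 5.8009
  seg2 = sqrt((-3.1)^2 + (5.8)^2) = 6.5765
  seg3 = sqrt((0.8)^2 + (-2.5)^2) = 2.6249
  seg4 = sqrt((-0.1)^2 + (0.3)^2) = 0.3162
Total = 15.3184


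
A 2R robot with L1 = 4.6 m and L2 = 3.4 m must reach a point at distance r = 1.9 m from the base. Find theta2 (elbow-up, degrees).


cos(theta2) = (r^2 - L1^2 - L2^2) / (2*L1*L2)
cos(theta2) = (3.61 - 21.16 - 11.56) / 31.28
cos(theta2) = -0.930627
theta2 = 158.5327 degrees


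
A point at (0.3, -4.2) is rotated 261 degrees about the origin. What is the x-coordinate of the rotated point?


x' = x*cos(theta) - y*sin(theta)
cos(261 deg) = -0.1564, sin(261 deg) = -0.9877
x' = 0.3 * -0.1564 - -4.2 * -0.9877
= -0.0469 - 4.1483
= -4.1952


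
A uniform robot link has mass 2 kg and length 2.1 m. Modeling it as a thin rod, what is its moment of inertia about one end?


I = (1/3) * m * L^2
= (1/3) * 2 * 2.1^2
= 0.333333 * 2 * 4.41
= 2.94 kg*m^2


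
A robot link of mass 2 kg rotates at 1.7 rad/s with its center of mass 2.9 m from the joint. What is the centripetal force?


F = m * omega^2 * r
= 2 * 1.7^2 * 2.9
= 2 * 2.89 * 2.9
= 16.762 N


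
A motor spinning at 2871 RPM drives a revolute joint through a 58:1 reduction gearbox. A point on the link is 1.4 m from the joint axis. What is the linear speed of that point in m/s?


omega_motor = 2871 * 2*pi/60 = 300.6504 rad/s
omega_joint = omega_motor / 58 = 5.1836 rad/s
v = omega_joint * r = 5.1836 * 1.4
= 7.2571 m/s


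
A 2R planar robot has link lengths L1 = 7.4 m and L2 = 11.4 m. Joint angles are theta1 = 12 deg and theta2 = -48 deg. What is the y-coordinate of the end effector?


Convert angles to radians: theta1 = 0.2094, theta2 = -0.8378
y = L1*sin(theta1) + L2*sin(theta1+theta2)
y = 1.5385 + -6.7008
y = -5.1622


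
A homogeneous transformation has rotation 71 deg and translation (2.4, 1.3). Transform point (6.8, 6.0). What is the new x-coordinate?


x' = cos(theta)*px - sin(theta)*py + tx
= 0.3256*6.8 - 0.9455*6.0 + 2.4
= -1.0592


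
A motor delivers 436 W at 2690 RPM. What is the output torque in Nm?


omega = 2690 * 2*pi/60 = 281.6961 rad/s
tau = P / omega = 436 / 281.6961
= 1.5478 Nm


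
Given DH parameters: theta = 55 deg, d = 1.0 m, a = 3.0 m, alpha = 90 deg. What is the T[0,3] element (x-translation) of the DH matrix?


T[0,3] = a * cos(theta)
= 3.0 * cos(55 deg)
= 3.0 * 0.5736
= 1.7207


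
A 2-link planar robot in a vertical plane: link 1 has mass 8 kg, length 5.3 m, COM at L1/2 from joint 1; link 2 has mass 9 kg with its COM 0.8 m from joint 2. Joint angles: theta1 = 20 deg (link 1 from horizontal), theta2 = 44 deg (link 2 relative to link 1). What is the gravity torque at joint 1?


Horizontal distance from joint 1 to link-1 COM:
  x_c1 = (L1/2)*cos(t1) = 2.65 * 0.9397 = 2.4902 m
Horizontal distance from joint 1 to link-2 COM:
  x_c2 = L1*cos(t1) + Lc2*cos(t1+t2)
       = 5.3*0.9397 + 0.8*0.4384 = 5.3311 m
tau1 = m1*g*x_c1 + m2*g*x_c2
     = 8*9.81*2.4902 + 9*9.81*5.3311
     = 195.4298 + 470.68
     = 666.1097 Nm


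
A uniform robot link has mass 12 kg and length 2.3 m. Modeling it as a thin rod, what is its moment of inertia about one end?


I = (1/3) * m * L^2
= (1/3) * 12 * 2.3^2
= 0.333333 * 12 * 5.29
= 21.16 kg*m^2


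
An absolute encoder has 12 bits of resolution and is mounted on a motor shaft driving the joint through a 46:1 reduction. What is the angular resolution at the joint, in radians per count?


counts = 2^12 = 4096
effective counts at joint = 4096 * 46 = 188416
resolution = 2*pi / 188416
= 3.3347e-05 rad/count


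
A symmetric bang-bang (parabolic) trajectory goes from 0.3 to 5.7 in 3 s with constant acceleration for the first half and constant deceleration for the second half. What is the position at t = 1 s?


Symmetric rest-to-rest: each phase covers (pf-p0)/2 in time T/2. 0.5*a*(T/2)^2 = (pf-p0)/2 => a = 4*(pf-p0)/T^2
a = 4*(5.7-0.3)/3^2 = 2.4
t = 1 is in the acceleration phase (t <= T/2).
p = p0 + 0.5*a*t^2 = 0.3 + 0.5*2.4*1^2
= 1.5


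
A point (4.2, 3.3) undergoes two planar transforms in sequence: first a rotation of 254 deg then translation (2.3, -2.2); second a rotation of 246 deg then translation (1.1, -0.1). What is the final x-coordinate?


After transform 1:
x1 = cos(254)*4.2 - sin(254)*3.3 + 2.3 = 4.3145
y1 = sin(254)*4.2 + cos(254)*3.3 + -2.2 = -7.1469
After transform 2:
x2 = cos(246)*4.3145 - sin(246)*-7.1469 + 1.1
= -7.1839


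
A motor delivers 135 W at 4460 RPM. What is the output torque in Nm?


omega = 4460 * 2*pi/60 = 467.0501 rad/s
tau = P / omega = 135 / 467.0501
= 0.289 Nm


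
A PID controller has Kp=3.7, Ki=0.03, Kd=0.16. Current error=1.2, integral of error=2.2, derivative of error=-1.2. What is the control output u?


u = Kp*e + Ki*int(e) + Kd*de/dt
= 3.7*1.2 + 0.03*2.2 + 0.16*(-1.2)
= 4.44 + 0.066 + -0.192
= 4.314


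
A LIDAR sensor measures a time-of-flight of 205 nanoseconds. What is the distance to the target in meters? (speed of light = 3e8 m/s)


tof = 205 ns = 2.05e-07 s
dist = c * tof / 2
= 3e8 * 2.05e-07 / 2
= 30.75 m


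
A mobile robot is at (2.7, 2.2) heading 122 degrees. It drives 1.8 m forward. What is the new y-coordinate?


y_new = y0 + d*sin(theta)
= 2.2 + 1.8*sin(122)
= 2.2 + 1.5265
= 3.7265


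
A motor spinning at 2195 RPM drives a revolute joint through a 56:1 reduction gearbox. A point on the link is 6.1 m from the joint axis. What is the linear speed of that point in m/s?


omega_motor = 2195 * 2*pi/60 = 229.8599 rad/s
omega_joint = omega_motor / 56 = 4.1046 rad/s
v = omega_joint * r = 4.1046 * 6.1
= 25.0383 m/s


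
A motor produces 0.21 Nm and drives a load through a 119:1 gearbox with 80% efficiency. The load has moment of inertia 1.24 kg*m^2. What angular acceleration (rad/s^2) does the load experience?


tau_out = tau_motor * N * eta
= 0.21 * 119 * 0.8 = 19.992 Nm
alpha = tau_out / I = 19.992 / 1.24
= 16.1226 rad/s^2


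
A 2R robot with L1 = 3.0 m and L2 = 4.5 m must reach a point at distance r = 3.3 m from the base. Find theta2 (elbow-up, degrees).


cos(theta2) = (r^2 - L1^2 - L2^2) / (2*L1*L2)
cos(theta2) = (10.89 - 9.0 - 20.25) / 27.0
cos(theta2) = -0.68
theta2 = 132.8436 degrees


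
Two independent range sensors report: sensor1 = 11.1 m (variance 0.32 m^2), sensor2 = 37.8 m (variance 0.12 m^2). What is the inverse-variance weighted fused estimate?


w1 = (1/var1) / (1/var1 + 1/var2)
   = 3.125 / (3.125 + 8.3333) = 0.2727
w2 = 1 - w1 = 0.7273
fused = w1*s1 + w2*s2 = 3.0273 + 27.4909
= 30.5182 m


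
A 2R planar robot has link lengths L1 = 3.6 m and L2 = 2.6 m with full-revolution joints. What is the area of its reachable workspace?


r_max = L1 + L2 = 6.2 m
r_min = |L1 - L2| = 1.0 m
Area = pi*(r_max^2 - r_min^2)
= pi*(38.44 - 1.0)
= pi * 37.44
= 117.6212 m^2


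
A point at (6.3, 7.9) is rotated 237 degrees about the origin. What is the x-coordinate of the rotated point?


x' = x*cos(theta) - y*sin(theta)
cos(237 deg) = -0.5446, sin(237 deg) = -0.8387
x' = 6.3 * -0.5446 - 7.9 * -0.8387
= -3.4312 - -6.6255
= 3.1943


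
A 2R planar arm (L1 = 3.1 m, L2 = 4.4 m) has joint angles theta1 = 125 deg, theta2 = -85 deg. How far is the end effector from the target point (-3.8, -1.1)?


End effector via forward kinematics:
x = L1*cos(t1) + L2*cos(t1+t2) = 1.5925
y = L1*sin(t1) + L2*sin(t1+t2) = 5.3676
Distance to target:
d = sqrt((-3.8 - 1.5925)^2 + (-1.1 - 5.3676)^2)
= sqrt(29.0791 + 41.8303)
= 8.4208 m


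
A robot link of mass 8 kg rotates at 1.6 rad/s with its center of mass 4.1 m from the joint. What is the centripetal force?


F = m * omega^2 * r
= 8 * 1.6^2 * 4.1
= 8 * 2.56 * 4.1
= 83.968 N


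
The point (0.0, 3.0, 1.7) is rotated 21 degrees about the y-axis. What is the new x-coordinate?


Rotation about y-axis: x' = x*cos(theta) + z*sin(theta)
= 0.0 * 0.9336 + 1.7 * 0.3584
= 0.6092


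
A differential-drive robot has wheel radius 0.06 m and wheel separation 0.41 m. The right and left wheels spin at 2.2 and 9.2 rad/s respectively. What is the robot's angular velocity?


vR = r*wR = 0.06*2.2 = 0.132 m/s
vL = r*wL = 0.06*9.2 = 0.552 m/s
v = (vR+vL)/2 = 0.342 m/s
omega = (vR-vL)/L = -1.0244 rad/s
angular velocity = -1.0244 rad/s


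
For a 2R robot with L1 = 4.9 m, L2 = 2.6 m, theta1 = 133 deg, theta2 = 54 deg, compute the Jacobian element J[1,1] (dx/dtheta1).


J[1,1] = -L1*sin(t1) - L2*sin(t1+t2)
= -4.9*sin(133) - 2.6*sin(187)
= -3.2668


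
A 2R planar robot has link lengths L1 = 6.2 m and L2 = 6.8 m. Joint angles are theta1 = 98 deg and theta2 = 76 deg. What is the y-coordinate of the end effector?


Convert angles to radians: theta1 = 1.7104, theta2 = 1.3265
y = L1*sin(theta1) + L2*sin(theta1+theta2)
y = 6.1397 + 0.7108
y = 6.8505


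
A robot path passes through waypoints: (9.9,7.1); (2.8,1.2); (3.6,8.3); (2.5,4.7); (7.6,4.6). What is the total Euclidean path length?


Segment lengths:
  seg1 = sqrt((-7.1)^2 + (-5.9)^2) = 9.2315
  seg2 = sqrt((0.8)^2 + (7.1)^2) = 7.1449
  seg3 = sqrt((-1.1)^2 + (-3.6)^2) = 3.7643
  seg4 = sqrt((5.1)^2 + (-0.1)^2) = 5.101
Total = 25.2417


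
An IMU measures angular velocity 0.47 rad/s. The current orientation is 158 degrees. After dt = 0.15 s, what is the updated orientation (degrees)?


delta_theta = w * dt = 0.47 * 0.15 = 0.0705 rad
= 4.0394 deg
theta_new = 158 + 4.0394 = 162.0394 deg


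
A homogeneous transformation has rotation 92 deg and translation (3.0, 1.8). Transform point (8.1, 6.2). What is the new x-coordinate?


x' = cos(theta)*px - sin(theta)*py + tx
= -0.0349*8.1 - 0.9994*6.2 + 3.0
= -3.4789


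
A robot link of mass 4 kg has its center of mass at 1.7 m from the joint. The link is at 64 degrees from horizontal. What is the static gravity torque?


tau = m*g*L*cos(angle)
= 4 * 9.81 * 1.7 * cos(64 deg)
= 4 * 9.81 * 1.7 * 0.4384
= 29.2429 Nm


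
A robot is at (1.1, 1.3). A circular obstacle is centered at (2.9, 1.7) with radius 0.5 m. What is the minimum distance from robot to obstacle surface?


center_dist = sqrt((1.1-2.9)^2 + (1.3-1.7)^2)
= sqrt(3.24 + 0.16)
= 1.8439
min_dist = center_dist - radius = 1.8439 - 0.5 = 1.3439 m


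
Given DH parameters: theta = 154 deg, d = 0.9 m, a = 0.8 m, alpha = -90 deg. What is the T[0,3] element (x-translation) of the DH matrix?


T[0,3] = a * cos(theta)
= 0.8 * cos(154 deg)
= 0.8 * -0.8988
= -0.719


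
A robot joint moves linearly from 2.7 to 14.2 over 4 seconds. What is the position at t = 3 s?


s = t/T = 3/4 = 0.75
p(t) = p0 + (pf-p0)*s
= 2.7 + (14.2 - 2.7) * 0.75
= 11.325


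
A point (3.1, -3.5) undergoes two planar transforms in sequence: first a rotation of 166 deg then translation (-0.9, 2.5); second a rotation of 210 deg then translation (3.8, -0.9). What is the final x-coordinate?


After transform 1:
x1 = cos(166)*3.1 - sin(166)*-3.5 + -0.9 = -3.0612
y1 = sin(166)*3.1 + cos(166)*-3.5 + 2.5 = 6.646
After transform 2:
x2 = cos(210)*-3.0612 - sin(210)*6.646 + 3.8
= 9.7741


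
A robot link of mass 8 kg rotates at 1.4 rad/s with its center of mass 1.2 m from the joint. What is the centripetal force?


F = m * omega^2 * r
= 8 * 1.4^2 * 1.2
= 8 * 1.96 * 1.2
= 18.816 N


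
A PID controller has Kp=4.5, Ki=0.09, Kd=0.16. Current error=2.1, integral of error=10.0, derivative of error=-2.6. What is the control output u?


u = Kp*e + Ki*int(e) + Kd*de/dt
= 4.5*2.1 + 0.09*10.0 + 0.16*(-2.6)
= 9.45 + 0.9 + -0.416
= 9.934


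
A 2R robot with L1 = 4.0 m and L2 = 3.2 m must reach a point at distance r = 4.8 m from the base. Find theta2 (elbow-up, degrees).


cos(theta2) = (r^2 - L1^2 - L2^2) / (2*L1*L2)
cos(theta2) = (23.04 - 16.0 - 10.24) / 25.6
cos(theta2) = -0.125
theta2 = 97.1808 degrees


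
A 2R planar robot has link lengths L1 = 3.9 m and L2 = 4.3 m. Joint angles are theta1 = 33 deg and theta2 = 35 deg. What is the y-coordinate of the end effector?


Convert angles to radians: theta1 = 0.576, theta2 = 0.6109
y = L1*sin(theta1) + L2*sin(theta1+theta2)
y = 2.1241 + 3.9869
y = 6.111


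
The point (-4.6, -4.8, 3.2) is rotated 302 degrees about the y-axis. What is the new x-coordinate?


Rotation about y-axis: x' = x*cos(theta) + z*sin(theta)
= -4.6 * 0.5299 + 3.2 * -0.848
= -5.1514


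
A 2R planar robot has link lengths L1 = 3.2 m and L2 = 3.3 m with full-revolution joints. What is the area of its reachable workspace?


r_max = L1 + L2 = 6.5 m
r_min = |L1 - L2| = 0.1 m
Area = pi*(r_max^2 - r_min^2)
= pi*(42.25 - 0.01)
= pi * 42.24
= 132.7009 m^2


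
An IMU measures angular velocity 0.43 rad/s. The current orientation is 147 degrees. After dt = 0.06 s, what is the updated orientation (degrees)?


delta_theta = w * dt = 0.43 * 0.06 = 0.0258 rad
= 1.4782 deg
theta_new = 147 + 1.4782 = 148.4782 deg


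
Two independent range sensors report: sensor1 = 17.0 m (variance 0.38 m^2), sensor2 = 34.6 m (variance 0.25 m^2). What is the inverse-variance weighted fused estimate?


w1 = (1/var1) / (1/var1 + 1/var2)
   = 2.6316 / (2.6316 + 4.0) = 0.3968
w2 = 1 - w1 = 0.6032
fused = w1*s1 + w2*s2 = 6.746 + 20.8698
= 27.6159 m


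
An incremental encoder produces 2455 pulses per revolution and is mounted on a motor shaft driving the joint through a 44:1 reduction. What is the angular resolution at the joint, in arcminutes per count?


counts per rev = 2455
effective counts at joint = 2455 * 44 = 108020
resolution = 360*60 / 108020
= 0.2 arcmin/count


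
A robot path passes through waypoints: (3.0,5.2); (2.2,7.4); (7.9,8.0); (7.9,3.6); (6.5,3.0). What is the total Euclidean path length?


Segment lengths:
  seg1 = sqrt((-0.8)^2 + (2.2)^2) = 2.3409
  seg2 = sqrt((5.7)^2 + (0.6)^2) = 5.7315
  seg3 = sqrt((0.0)^2 + (-4.4)^2) = 4.4
  seg4 = sqrt((-1.4)^2 + (-0.6)^2) = 1.5232
Total = 13.9956


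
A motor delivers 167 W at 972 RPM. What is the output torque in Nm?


omega = 972 * 2*pi/60 = 101.7876 rad/s
tau = P / omega = 167 / 101.7876
= 1.6407 Nm


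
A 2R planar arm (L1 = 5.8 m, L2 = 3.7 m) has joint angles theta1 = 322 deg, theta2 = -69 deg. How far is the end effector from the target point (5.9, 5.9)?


End effector via forward kinematics:
x = L1*cos(t1) + L2*cos(t1+t2) = 3.4887
y = L1*sin(t1) + L2*sin(t1+t2) = -7.1092
Distance to target:
d = sqrt((5.9 - 3.4887)^2 + (5.9 - -7.1092)^2)
= sqrt(5.8144 + 169.2384)
= 13.2308 m


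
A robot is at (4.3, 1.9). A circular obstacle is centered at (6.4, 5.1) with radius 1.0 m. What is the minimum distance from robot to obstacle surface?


center_dist = sqrt((4.3-6.4)^2 + (1.9-5.1)^2)
= sqrt(4.41 + 10.24)
= 3.8275
min_dist = center_dist - radius = 3.8275 - 1.0 = 2.8275 m


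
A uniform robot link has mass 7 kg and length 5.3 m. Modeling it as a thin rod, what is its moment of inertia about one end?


I = (1/3) * m * L^2
= (1/3) * 7 * 5.3^2
= 0.333333 * 7 * 28.09
= 65.5433 kg*m^2


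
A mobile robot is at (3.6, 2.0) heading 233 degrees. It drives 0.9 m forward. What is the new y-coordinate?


y_new = y0 + d*sin(theta)
= 2.0 + 0.9*sin(233)
= 2.0 + -0.7188
= 1.2812


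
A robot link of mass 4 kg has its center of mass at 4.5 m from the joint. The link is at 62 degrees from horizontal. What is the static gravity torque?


tau = m*g*L*cos(angle)
= 4 * 9.81 * 4.5 * cos(62 deg)
= 4 * 9.81 * 4.5 * 0.4695
= 82.8993 Nm


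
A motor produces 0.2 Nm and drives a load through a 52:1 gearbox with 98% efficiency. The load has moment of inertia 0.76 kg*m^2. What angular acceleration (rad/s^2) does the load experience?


tau_out = tau_motor * N * eta
= 0.2 * 52 * 0.98 = 10.192 Nm
alpha = tau_out / I = 10.192 / 0.76
= 13.4105 rad/s^2


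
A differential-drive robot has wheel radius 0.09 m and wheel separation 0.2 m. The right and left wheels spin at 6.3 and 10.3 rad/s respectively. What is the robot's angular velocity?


vR = r*wR = 0.09*6.3 = 0.567 m/s
vL = r*wL = 0.09*10.3 = 0.927 m/s
v = (vR+vL)/2 = 0.747 m/s
omega = (vR-vL)/L = -1.8 rad/s
angular velocity = -1.8 rad/s


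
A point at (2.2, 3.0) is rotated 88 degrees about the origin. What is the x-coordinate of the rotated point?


x' = x*cos(theta) - y*sin(theta)
cos(88 deg) = 0.0349, sin(88 deg) = 0.9994
x' = 2.2 * 0.0349 - 3.0 * 0.9994
= 0.0768 - 2.9982
= -2.9214


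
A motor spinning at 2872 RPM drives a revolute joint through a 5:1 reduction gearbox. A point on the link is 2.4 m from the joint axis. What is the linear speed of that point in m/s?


omega_motor = 2872 * 2*pi/60 = 300.7551 rad/s
omega_joint = omega_motor / 5 = 60.151 rad/s
v = omega_joint * r = 60.151 * 2.4
= 144.3625 m/s


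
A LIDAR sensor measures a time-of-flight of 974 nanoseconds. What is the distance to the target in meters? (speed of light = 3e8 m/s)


tof = 974 ns = 9.74e-07 s
dist = c * tof / 2
= 3e8 * 9.74e-07 / 2
= 146.1 m


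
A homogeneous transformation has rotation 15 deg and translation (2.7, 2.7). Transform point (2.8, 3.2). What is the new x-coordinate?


x' = cos(theta)*px - sin(theta)*py + tx
= 0.9659*2.8 - 0.2588*3.2 + 2.7
= 4.5764


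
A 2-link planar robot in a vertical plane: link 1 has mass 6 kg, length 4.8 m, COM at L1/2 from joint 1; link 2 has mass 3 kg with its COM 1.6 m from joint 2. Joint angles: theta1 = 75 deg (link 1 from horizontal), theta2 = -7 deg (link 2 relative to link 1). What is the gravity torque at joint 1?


Horizontal distance from joint 1 to link-1 COM:
  x_c1 = (L1/2)*cos(t1) = 2.4 * 0.2588 = 0.6212 m
Horizontal distance from joint 1 to link-2 COM:
  x_c2 = L1*cos(t1) + Lc2*cos(t1+t2)
       = 4.8*0.2588 + 1.6*0.3746 = 1.8417 m
tau1 = m1*g*x_c1 + m2*g*x_c2
     = 6*9.81*0.6212 + 3*9.81*1.8417
     = 36.5618 + 54.2013
     = 90.7631 Nm


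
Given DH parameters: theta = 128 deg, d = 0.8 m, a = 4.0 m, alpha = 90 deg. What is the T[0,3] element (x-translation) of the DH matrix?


T[0,3] = a * cos(theta)
= 4.0 * cos(128 deg)
= 4.0 * -0.6157
= -2.4626


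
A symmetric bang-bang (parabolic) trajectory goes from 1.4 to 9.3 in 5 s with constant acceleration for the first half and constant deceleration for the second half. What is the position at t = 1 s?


Symmetric rest-to-rest: each phase covers (pf-p0)/2 in time T/2. 0.5*a*(T/2)^2 = (pf-p0)/2 => a = 4*(pf-p0)/T^2
a = 4*(9.3-1.4)/5^2 = 1.264
t = 1 is in the acceleration phase (t <= T/2).
p = p0 + 0.5*a*t^2 = 1.4 + 0.5*1.264*1^2
= 2.032


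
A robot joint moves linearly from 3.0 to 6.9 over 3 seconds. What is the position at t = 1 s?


s = t/T = 1/3 = 0.3333
p(t) = p0 + (pf-p0)*s
= 3.0 + (6.9 - 3.0) * 0.3333
= 4.3


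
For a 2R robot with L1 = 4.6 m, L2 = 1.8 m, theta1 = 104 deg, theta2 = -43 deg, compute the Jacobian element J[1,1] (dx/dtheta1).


J[1,1] = -L1*sin(t1) - L2*sin(t1+t2)
= -4.6*sin(104) - 1.8*sin(61)
= -6.0377


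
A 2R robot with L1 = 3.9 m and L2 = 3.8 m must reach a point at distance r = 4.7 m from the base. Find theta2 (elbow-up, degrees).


cos(theta2) = (r^2 - L1^2 - L2^2) / (2*L1*L2)
cos(theta2) = (22.09 - 15.21 - 14.44) / 29.64
cos(theta2) = -0.255061
theta2 = 104.7772 degrees


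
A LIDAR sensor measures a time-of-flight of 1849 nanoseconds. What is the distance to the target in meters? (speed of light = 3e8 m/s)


tof = 1849 ns = 1.849e-06 s
dist = c * tof / 2
= 3e8 * 1.849e-06 / 2
= 277.35 m


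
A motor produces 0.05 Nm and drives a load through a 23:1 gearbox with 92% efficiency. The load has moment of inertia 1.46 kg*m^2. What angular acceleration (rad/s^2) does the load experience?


tau_out = tau_motor * N * eta
= 0.05 * 23 * 0.92 = 1.058 Nm
alpha = tau_out / I = 1.058 / 1.46
= 0.7247 rad/s^2


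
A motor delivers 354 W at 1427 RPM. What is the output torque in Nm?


omega = 1427 * 2*pi/60 = 149.4351 rad/s
tau = P / omega = 354 / 149.4351
= 2.3689 Nm


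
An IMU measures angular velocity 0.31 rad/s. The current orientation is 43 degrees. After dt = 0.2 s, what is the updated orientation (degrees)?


delta_theta = w * dt = 0.31 * 0.2 = 0.062 rad
= 3.5523 deg
theta_new = 43 + 3.5523 = 46.5523 deg


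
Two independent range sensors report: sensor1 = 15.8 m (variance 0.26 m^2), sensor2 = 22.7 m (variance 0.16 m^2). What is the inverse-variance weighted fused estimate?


w1 = (1/var1) / (1/var1 + 1/var2)
   = 3.8462 / (3.8462 + 6.25) = 0.381
w2 = 1 - w1 = 0.619
fused = w1*s1 + w2*s2 = 6.019 + 14.0524
= 20.0714 m


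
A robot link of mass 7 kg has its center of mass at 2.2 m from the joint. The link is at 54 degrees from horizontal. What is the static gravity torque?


tau = m*g*L*cos(angle)
= 7 * 9.81 * 2.2 * cos(54 deg)
= 7 * 9.81 * 2.2 * 0.5878
= 88.7991 Nm


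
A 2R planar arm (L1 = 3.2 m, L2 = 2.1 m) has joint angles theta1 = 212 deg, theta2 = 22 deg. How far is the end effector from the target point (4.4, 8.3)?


End effector via forward kinematics:
x = L1*cos(t1) + L2*cos(t1+t2) = -3.9481
y = L1*sin(t1) + L2*sin(t1+t2) = -3.3947
Distance to target:
d = sqrt((4.4 - -3.9481)^2 + (8.3 - -3.3947)^2)
= sqrt(69.6908 + 136.7655)
= 14.3686 m


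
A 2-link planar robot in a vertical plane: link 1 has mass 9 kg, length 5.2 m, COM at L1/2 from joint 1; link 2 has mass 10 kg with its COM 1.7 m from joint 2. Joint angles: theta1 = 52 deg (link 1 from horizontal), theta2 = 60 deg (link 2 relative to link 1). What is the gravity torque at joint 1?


Horizontal distance from joint 1 to link-1 COM:
  x_c1 = (L1/2)*cos(t1) = 2.6 * 0.6157 = 1.6007 m
Horizontal distance from joint 1 to link-2 COM:
  x_c2 = L1*cos(t1) + Lc2*cos(t1+t2)
       = 5.2*0.6157 + 1.7*-0.3746 = 2.5646 m
tau1 = m1*g*x_c1 + m2*g*x_c2
     = 9*9.81*1.6007 + 10*9.81*2.5646
     = 141.3276 + 251.5881
     = 392.9156 Nm


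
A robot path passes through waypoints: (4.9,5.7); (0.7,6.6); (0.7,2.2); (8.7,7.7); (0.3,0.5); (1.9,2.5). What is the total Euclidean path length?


Segment lengths:
  seg1 = sqrt((-4.2)^2 + (0.9)^2) = 4.2953
  seg2 = sqrt((0.0)^2 + (-4.4)^2) = 4.4
  seg3 = sqrt((8.0)^2 + (5.5)^2) = 9.7082
  seg4 = sqrt((-8.4)^2 + (-7.2)^2) = 11.0635
  seg5 = sqrt((1.6)^2 + (2.0)^2) = 2.5612
Total = 32.0283


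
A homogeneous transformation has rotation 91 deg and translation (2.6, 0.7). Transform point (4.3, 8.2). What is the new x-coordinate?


x' = cos(theta)*px - sin(theta)*py + tx
= -0.0175*4.3 - 0.9998*8.2 + 2.6
= -5.6738


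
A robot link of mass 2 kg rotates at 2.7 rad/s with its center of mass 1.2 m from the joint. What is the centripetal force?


F = m * omega^2 * r
= 2 * 2.7^2 * 1.2
= 2 * 7.29 * 1.2
= 17.496 N


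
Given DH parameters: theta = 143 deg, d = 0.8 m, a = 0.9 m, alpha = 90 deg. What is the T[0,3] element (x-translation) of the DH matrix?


T[0,3] = a * cos(theta)
= 0.9 * cos(143 deg)
= 0.9 * -0.7986
= -0.7188
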